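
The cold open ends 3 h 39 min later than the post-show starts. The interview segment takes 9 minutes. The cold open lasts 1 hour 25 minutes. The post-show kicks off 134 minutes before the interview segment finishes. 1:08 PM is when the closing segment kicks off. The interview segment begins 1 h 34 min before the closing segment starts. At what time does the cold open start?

The interview segment starts at 1:08 PM − 94 min = 11:34 AM.
The interview segment ends at 11:34 AM + 9 min = 11:43 AM.
The post-show starts at 11:43 AM − 134 min = 9:29 AM.
The cold open ends at 9:29 AM + 219 min = 1:08 PM.
The cold open starts at 1:08 PM − 85 min = 11:43 AM.

11:43 AM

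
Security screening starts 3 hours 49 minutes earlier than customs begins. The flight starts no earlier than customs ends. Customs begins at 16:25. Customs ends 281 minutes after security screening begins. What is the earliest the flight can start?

17:17

Security screening starts at 16:25 − 229 min = 12:36.
Customs ends at 12:36 + 281 min = 17:17.
The flight is bounded by customs, so the earliest it can start is 17:17.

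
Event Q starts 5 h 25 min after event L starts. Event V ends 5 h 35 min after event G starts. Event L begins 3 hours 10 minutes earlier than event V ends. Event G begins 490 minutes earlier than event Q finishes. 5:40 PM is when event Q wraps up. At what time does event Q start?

Event G starts at 5:40 PM − 490 min = 9:30 AM.
Event V ends at 9:30 AM + 335 min = 3:05 PM.
Event L starts at 3:05 PM − 190 min = 11:55 AM.
Event Q starts at 11:55 AM + 325 min = 5:20 PM.

5:20 PM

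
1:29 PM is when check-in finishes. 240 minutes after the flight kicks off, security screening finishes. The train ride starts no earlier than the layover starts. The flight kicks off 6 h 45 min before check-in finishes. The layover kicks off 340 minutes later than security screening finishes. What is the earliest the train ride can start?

The flight starts at 1:29 PM − 405 min = 6:44 AM.
Security screening ends at 6:44 AM + 240 min = 10:44 AM.
The layover starts at 10:44 AM + 340 min = 4:24 PM.
The train ride is bounded by the layover, so the earliest it can start is 4:24 PM.

4:24 PM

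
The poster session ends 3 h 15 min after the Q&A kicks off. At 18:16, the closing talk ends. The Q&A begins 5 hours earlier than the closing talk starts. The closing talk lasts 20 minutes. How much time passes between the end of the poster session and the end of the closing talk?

2 hours 5 minutes

The closing talk starts at 18:16 − 20 min = 17:56.
The Q&A starts at 17:56 − 300 min = 12:56.
The poster session ends at 12:56 + 195 min = 16:11.
From 16:11 to 18:16 is 2 hours 5 minutes.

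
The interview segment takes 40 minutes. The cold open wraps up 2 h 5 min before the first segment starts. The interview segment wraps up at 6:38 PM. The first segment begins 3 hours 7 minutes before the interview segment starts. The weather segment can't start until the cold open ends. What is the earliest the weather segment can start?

The interview segment starts at 6:38 PM − 40 min = 5:58 PM.
The first segment starts at 5:58 PM − 187 min = 2:51 PM.
The cold open ends at 2:51 PM − 125 min = 12:46 PM.
The weather segment is bounded by the cold open, so the earliest it can start is 12:46 PM.

12:46 PM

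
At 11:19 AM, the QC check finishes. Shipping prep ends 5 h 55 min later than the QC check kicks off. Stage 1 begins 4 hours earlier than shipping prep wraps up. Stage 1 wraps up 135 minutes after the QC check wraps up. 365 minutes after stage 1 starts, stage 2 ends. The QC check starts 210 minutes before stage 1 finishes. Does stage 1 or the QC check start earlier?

Stage 1 ends at 11:19 AM + 135 min = 1:34 PM.
The QC check starts at 1:34 PM − 210 min = 10:04 AM.
Shipping prep ends at 10:04 AM + 355 min = 3:59 PM.
Stage 1 starts at 3:59 PM − 240 min = 11:59 AM.
Stage 1 starts at 11:59 AM and the QC check starts at 10:04 AM, so the QC check is first.

the QC check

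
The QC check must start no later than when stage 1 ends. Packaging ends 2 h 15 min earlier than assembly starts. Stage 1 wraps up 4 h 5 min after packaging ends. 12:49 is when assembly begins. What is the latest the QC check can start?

14:39

Packaging ends at 12:49 − 135 min = 10:34.
Stage 1 ends at 10:34 + 245 min = 14:39.
The QC check is bounded by stage 1, so the latest it can start is 14:39.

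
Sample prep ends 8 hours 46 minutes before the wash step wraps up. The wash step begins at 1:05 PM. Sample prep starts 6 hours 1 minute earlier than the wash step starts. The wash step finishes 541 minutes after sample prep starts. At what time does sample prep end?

Sample prep starts at 1:05 PM − 361 min = 7:04 AM.
The wash step ends at 7:04 AM + 541 min = 4:05 PM.
Sample prep ends at 4:05 PM − 526 min = 7:19 AM.

7:19 AM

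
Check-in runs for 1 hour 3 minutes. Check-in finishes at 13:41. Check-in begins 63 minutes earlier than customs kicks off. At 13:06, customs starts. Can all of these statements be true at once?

Check-in starts at 13:06 − 63 min = 12:03.
Check-in ends at 12:03 + 63 min = 13:06.
But check-in is also said to end at 13:41 — a 35-minute conflict.

No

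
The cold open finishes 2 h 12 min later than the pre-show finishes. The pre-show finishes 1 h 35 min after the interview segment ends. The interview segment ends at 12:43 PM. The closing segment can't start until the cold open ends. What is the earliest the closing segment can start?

The pre-show ends at 12:43 PM + 95 min = 2:18 PM.
The cold open ends at 2:18 PM + 132 min = 4:30 PM.
The closing segment is bounded by the cold open, so the earliest it can start is 4:30 PM.

4:30 PM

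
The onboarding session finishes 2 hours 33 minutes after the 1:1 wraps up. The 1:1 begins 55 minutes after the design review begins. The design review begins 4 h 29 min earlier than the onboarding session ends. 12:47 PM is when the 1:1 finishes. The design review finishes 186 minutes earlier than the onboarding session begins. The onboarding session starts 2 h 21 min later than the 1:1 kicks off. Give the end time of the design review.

The onboarding session ends at 12:47 PM + 153 min = 3:20 PM.
The design review starts at 3:20 PM − 269 min = 10:51 AM.
The 1:1 starts at 10:51 AM + 55 min = 11:46 AM.
The onboarding session starts at 11:46 AM + 141 min = 2:07 PM.
The design review ends at 2:07 PM − 186 min = 11:01 AM.

11:01 AM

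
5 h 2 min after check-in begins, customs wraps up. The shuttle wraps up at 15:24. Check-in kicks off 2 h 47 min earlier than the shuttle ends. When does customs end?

Check-in starts at 15:24 − 167 min = 12:37.
Customs ends at 12:37 + 302 min = 17:39.

17:39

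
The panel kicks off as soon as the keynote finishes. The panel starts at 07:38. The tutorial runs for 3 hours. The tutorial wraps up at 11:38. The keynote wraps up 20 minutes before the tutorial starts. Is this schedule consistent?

No

The tutorial starts at 11:38 − 180 min = 08:38.
The keynote ends at 08:38 − 20 min = 08:18.
So the panel starts at 08:18.
But the panel is also said to start at 07:38 — a 40-minute conflict.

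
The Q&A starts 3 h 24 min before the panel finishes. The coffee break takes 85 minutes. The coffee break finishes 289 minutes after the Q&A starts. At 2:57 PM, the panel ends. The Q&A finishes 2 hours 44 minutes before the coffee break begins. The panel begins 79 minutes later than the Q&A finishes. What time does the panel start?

The Q&A starts at 2:57 PM − 204 min = 11:33 AM.
The coffee break ends at 11:33 AM + 289 min = 4:22 PM.
The coffee break starts at 4:22 PM − 85 min = 2:57 PM.
The Q&A ends at 2:57 PM − 164 min = 12:13 PM.
The panel starts at 12:13 PM + 79 min = 1:32 PM.

1:32 PM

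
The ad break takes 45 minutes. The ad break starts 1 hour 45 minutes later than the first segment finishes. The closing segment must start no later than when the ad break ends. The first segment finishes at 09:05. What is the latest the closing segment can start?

11:35

The ad break starts at 09:05 + 105 min = 10:50.
The ad break ends at 10:50 + 45 min = 11:35.
The closing segment is bounded by the ad break, so the latest it can start is 11:35.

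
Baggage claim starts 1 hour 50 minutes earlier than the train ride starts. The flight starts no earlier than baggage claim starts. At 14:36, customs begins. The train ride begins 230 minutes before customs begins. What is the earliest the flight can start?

The train ride starts at 14:36 − 230 min = 10:46.
Baggage claim starts at 10:46 − 110 min = 08:56.
The flight is bounded by baggage claim, so the earliest it can start is 08:56.

08:56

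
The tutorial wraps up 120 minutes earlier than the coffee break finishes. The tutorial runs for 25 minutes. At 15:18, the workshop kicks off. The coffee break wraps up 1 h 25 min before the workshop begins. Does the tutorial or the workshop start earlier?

The coffee break ends at 15:18 − 85 min = 13:53.
The tutorial ends at 13:53 − 120 min = 11:53.
The tutorial starts at 11:53 − 25 min = 11:28.
The tutorial starts at 11:28 and the workshop starts at 15:18, so the tutorial is first.

the tutorial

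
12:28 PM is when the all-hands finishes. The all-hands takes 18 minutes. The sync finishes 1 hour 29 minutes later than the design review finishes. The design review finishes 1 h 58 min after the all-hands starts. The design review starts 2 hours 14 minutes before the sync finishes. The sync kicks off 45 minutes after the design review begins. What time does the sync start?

The all-hands starts at 12:28 PM − 18 min = 12:10 PM.
The design review ends at 12:10 PM + 118 min = 2:08 PM.
The sync ends at 2:08 PM + 89 min = 3:37 PM.
The design review starts at 3:37 PM − 134 min = 1:23 PM.
The sync starts at 1:23 PM + 45 min = 2:08 PM.

2:08 PM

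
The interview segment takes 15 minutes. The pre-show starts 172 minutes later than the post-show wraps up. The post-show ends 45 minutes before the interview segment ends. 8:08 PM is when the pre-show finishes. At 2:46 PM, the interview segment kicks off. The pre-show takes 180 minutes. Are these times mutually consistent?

The interview segment ends at 2:46 PM + 15 min = 3:01 PM.
The post-show ends at 3:01 PM − 45 min = 2:16 PM.
The pre-show starts at 2:16 PM + 172 min = 5:08 PM.
The pre-show ends at 5:08 PM + 180 min = 8:08 PM.
That matches the stated 8:08 PM, so the schedule is consistent.

Yes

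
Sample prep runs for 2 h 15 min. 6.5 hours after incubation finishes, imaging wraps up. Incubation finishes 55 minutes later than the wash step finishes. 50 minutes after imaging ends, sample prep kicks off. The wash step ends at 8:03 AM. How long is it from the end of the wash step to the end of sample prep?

10 hours 30 minutes

Incubation ends at 8:03 AM + 55 min = 8:58 AM.
Imaging ends at 8:58 AM + 390 min = 3:28 PM.
Sample prep starts at 3:28 PM + 50 min = 4:18 PM.
Sample prep ends at 4:18 PM + 135 min = 6:33 PM.
From 8:03 AM to 6:33 PM is 10 hours 30 minutes.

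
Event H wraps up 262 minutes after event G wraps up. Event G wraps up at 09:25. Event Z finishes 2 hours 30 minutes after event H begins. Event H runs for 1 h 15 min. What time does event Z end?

Event H ends at 09:25 + 262 min = 13:47.
Event H starts at 13:47 − 75 min = 12:32.
Event Z ends at 12:32 + 150 min = 15:02.

15:02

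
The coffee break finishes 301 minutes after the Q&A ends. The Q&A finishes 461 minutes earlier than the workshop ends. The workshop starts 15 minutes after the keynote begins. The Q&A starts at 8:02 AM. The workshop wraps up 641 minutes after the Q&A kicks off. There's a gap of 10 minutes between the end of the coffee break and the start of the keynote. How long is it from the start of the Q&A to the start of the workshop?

8 h 26 min

The workshop ends at 8:02 AM + 641 min = 6:43 PM.
The Q&A ends at 6:43 PM − 461 min = 11:02 AM.
The coffee break ends at 11:02 AM + 301 min = 4:03 PM.
The keynote starts at 4:03 PM + 10 min = 4:13 PM.
The workshop starts at 4:13 PM + 15 min = 4:28 PM.
From 8:02 AM to 4:28 PM is 8 h 26 min.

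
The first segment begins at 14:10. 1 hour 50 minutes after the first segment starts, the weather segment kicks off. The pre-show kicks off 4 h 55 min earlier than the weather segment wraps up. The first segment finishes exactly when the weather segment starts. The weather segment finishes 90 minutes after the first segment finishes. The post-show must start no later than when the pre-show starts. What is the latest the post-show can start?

12:35

The weather segment starts at 14:10 + 110 min = 16:00.
So the first segment ends at 16:00.
The weather segment ends at 16:00 + 90 min = 17:30.
The pre-show starts at 17:30 − 295 min = 12:35.
The post-show is bounded by the pre-show, so the latest it can start is 12:35.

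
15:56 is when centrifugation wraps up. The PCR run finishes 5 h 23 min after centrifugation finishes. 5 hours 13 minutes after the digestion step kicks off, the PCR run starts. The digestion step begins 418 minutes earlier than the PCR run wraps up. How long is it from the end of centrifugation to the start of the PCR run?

The PCR run ends at 15:56 + 323 min = 21:19.
The digestion step starts at 21:19 − 418 min = 14:21.
The PCR run starts at 14:21 + 313 min = 19:34.
From 15:56 to 19:34 is 3 h 38 min.

3 h 38 min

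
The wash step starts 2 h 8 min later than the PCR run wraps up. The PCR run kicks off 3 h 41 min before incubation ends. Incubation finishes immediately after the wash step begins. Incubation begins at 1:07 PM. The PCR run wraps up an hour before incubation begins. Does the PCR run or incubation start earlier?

The PCR run ends at 1:07 PM − 60 min = 12:07 PM.
The wash step starts at 12:07 PM + 128 min = 2:15 PM.
So incubation ends at 2:15 PM.
The PCR run starts at 2:15 PM − 221 min = 10:34 AM.
The PCR run starts at 10:34 AM and incubation starts at 1:07 PM, so the PCR run is first.

the PCR run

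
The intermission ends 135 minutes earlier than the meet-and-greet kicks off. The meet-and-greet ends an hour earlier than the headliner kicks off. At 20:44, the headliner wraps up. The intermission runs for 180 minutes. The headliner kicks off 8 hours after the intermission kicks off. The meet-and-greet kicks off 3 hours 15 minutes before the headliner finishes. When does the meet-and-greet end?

19:14

The meet-and-greet starts at 20:44 − 195 min = 17:29.
The intermission ends at 17:29 − 135 min = 15:14.
The intermission starts at 15:14 − 180 min = 12:14.
The headliner starts at 12:14 + 480 min = 20:14.
The meet-and-greet ends at 20:14 − 60 min = 19:14.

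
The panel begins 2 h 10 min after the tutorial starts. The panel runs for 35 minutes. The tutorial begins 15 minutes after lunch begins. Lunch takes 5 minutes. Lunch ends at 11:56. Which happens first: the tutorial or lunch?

lunch

Lunch starts at 11:56 − 5 min = 11:51.
The tutorial starts at 11:51 + 15 min = 12:06.
The tutorial starts at 12:06 and lunch starts at 11:51, so lunch is first.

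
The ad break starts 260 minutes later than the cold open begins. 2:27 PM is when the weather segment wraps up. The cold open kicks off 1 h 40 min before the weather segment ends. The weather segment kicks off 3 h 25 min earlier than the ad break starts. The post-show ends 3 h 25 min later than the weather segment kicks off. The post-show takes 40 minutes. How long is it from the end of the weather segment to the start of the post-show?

The cold open starts at 2:27 PM − 100 min = 12:47 PM.
The ad break starts at 12:47 PM + 260 min = 5:07 PM.
The weather segment starts at 5:07 PM − 205 min = 1:42 PM.
The post-show ends at 1:42 PM + 205 min = 5:07 PM.
The post-show starts at 5:07 PM − 40 min = 4:27 PM.
From 2:27 PM to 4:27 PM is two hours.

two hours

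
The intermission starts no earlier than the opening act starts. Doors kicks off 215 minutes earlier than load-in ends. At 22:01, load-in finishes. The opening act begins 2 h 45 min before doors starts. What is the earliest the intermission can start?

Doors starts at 22:01 − 215 min = 18:26.
The opening act starts at 18:26 − 165 min = 15:41.
The intermission is bounded by the opening act, so the earliest it can start is 15:41.

15:41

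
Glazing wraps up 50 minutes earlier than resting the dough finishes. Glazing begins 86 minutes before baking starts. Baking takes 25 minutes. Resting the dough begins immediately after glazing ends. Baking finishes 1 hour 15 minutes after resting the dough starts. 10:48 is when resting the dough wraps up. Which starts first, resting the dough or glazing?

Glazing ends at 10:48 − 50 min = 09:58.
So resting the dough starts at 09:58.
Baking ends at 09:58 + 75 min = 11:13.
Baking starts at 11:13 − 25 min = 10:48.
Glazing starts at 10:48 − 86 min = 09:22.
Resting the dough starts at 09:58 and glazing starts at 09:22, so glazing is first.

glazing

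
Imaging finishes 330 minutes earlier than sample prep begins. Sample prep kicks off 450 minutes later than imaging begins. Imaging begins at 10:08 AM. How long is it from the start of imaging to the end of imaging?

Sample prep starts at 10:08 AM + 450 min = 5:38 PM.
Imaging ends at 5:38 PM − 330 min = 12:08 PM.
From 10:08 AM to 12:08 PM is two hours.

two hours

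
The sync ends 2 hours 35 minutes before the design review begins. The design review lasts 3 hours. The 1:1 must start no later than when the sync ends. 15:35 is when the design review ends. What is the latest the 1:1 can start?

The design review starts at 15:35 − 180 min = 12:35.
The sync ends at 12:35 − 155 min = 10:00.
The 1:1 is bounded by the sync, so the latest it can start is 10:00.

10:00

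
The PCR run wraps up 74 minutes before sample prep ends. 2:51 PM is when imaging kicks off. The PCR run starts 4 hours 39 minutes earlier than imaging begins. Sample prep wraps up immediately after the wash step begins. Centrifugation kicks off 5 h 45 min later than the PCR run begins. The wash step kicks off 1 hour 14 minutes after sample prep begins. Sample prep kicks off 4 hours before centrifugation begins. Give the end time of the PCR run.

11:57 AM

The PCR run starts at 2:51 PM − 279 min = 10:12 AM.
Centrifugation starts at 10:12 AM + 345 min = 3:57 PM.
Sample prep starts at 3:57 PM − 240 min = 11:57 AM.
The wash step starts at 11:57 AM + 74 min = 1:11 PM.
So sample prep ends at 1:11 PM.
The PCR run ends at 1:11 PM − 74 min = 11:57 AM.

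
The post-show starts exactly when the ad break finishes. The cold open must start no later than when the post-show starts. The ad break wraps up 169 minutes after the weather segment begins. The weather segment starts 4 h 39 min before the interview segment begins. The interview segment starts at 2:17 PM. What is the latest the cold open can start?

The weather segment starts at 2:17 PM − 279 min = 9:38 AM.
The ad break ends at 9:38 AM + 169 min = 12:27 PM.
So the post-show starts at 12:27 PM.
The cold open is bounded by the post-show, so the latest it can start is 12:27 PM.

12:27 PM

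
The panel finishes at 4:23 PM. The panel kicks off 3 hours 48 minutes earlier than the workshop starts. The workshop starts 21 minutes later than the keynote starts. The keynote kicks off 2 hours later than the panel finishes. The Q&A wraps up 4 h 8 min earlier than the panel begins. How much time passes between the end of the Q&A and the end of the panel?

The keynote starts at 4:23 PM + 120 min = 6:23 PM.
The workshop starts at 6:23 PM + 21 min = 6:44 PM.
The panel starts at 6:44 PM − 228 min = 2:56 PM.
The Q&A ends at 2:56 PM − 248 min = 10:48 AM.
From 10:48 AM to 4:23 PM is 5 hours 35 minutes.

5 hours 35 minutes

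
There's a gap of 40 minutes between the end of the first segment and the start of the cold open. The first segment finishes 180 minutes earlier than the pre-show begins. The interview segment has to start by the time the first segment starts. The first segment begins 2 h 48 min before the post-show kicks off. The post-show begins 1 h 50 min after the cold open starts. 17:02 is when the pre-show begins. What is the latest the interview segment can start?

The first segment ends at 17:02 − 180 min = 14:02.
The cold open starts at 14:02 + 40 min = 14:42.
The post-show starts at 14:42 + 110 min = 16:32.
The first segment starts at 16:32 − 168 min = 13:44.
The interview segment is bounded by the first segment, so the latest it can start is 13:44.

13:44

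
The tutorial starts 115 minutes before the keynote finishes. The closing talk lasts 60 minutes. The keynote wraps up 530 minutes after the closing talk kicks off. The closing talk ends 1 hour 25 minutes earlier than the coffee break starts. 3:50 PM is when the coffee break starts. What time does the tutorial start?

The closing talk ends at 3:50 PM − 85 min = 2:25 PM.
The closing talk starts at 2:25 PM − 60 min = 1:25 PM.
The keynote ends at 1:25 PM + 530 min = 10:15 PM.
The tutorial starts at 10:15 PM − 115 min = 8:20 PM.

8:20 PM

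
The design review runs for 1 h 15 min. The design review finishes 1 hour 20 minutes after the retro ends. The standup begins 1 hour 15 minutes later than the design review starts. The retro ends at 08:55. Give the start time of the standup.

10:15

The design review ends at 08:55 + 80 min = 10:15.
The design review starts at 10:15 − 75 min = 09:00.
The standup starts at 09:00 + 75 min = 10:15.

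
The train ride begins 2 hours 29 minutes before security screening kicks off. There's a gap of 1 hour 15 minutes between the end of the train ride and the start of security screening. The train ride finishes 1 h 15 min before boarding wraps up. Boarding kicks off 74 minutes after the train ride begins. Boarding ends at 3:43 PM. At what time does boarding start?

The train ride ends at 3:43 PM − 75 min = 2:28 PM.
Security screening starts at 2:28 PM + 75 min = 3:43 PM.
The train ride starts at 3:43 PM − 149 min = 1:14 PM.
Boarding starts at 1:14 PM + 74 min = 2:28 PM.

2:28 PM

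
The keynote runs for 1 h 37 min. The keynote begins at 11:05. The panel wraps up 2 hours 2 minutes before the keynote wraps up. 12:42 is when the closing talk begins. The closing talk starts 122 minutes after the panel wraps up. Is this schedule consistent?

The keynote ends at 11:05 + 97 min = 12:42.
The panel ends at 12:42 − 122 min = 10:40.
The closing talk starts at 10:40 + 122 min = 12:42.
That matches the stated 12:42, so the schedule is consistent.

Yes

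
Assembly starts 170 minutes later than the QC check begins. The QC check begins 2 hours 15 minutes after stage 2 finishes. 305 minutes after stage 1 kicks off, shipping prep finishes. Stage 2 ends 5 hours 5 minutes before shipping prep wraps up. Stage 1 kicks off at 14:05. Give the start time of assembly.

19:10

Shipping prep ends at 14:05 + 305 min = 19:10.
Stage 2 ends at 19:10 − 305 min = 14:05.
The QC check starts at 14:05 + 135 min = 16:20.
Assembly starts at 16:20 + 170 min = 19:10.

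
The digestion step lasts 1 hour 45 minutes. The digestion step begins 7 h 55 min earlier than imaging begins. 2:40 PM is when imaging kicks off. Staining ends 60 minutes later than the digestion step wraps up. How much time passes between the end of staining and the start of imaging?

The digestion step starts at 2:40 PM − 475 min = 6:45 AM.
The digestion step ends at 6:45 AM + 105 min = 8:30 AM.
Staining ends at 8:30 AM + 60 min = 9:30 AM.
From 9:30 AM to 2:40 PM is 5 h 10 min.

5 h 10 min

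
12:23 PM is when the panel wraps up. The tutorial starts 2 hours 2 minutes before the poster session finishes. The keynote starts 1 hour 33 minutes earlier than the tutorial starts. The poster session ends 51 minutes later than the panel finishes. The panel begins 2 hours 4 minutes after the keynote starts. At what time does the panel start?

11:43 AM

The poster session ends at 12:23 PM + 51 min = 1:14 PM.
The tutorial starts at 1:14 PM − 122 min = 11:12 AM.
The keynote starts at 11:12 AM − 93 min = 9:39 AM.
The panel starts at 9:39 AM + 124 min = 11:43 AM.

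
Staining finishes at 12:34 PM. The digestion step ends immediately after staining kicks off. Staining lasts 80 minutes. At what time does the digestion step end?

11:14 AM

Staining starts at 12:34 PM − 80 min = 11:14 AM.
So the digestion step ends at 11:14 AM.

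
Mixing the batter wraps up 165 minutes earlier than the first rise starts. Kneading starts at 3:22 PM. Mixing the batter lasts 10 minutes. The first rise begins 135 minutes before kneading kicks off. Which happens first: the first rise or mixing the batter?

mixing the batter

The first rise starts at 3:22 PM − 135 min = 1:07 PM.
Mixing the batter ends at 1:07 PM − 165 min = 10:22 AM.
Mixing the batter starts at 10:22 AM − 10 min = 10:12 AM.
The first rise starts at 1:07 PM and mixing the batter starts at 10:12 AM, so mixing the batter is first.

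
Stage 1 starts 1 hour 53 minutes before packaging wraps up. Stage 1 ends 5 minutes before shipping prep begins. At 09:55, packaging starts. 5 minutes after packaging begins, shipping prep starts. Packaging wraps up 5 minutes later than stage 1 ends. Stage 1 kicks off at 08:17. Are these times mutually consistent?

Shipping prep starts at 09:55 + 5 min = 10:00.
Stage 1 ends at 10:00 − 5 min = 09:55.
Packaging ends at 09:55 + 5 min = 10:00.
Stage 1 starts at 10:00 − 113 min = 08:07.
But stage 1 is also said to start at 08:17 — a 10-minute conflict.

No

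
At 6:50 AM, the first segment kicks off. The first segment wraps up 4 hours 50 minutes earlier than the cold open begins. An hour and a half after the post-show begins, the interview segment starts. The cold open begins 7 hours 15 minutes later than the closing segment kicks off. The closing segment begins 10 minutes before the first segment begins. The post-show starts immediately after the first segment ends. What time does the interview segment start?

10:35 AM

The closing segment starts at 6:50 AM − 10 min = 6:40 AM.
The cold open starts at 6:40 AM + 435 min = 1:55 PM.
The first segment ends at 1:55 PM − 290 min = 9:05 AM.
So the post-show starts at 9:05 AM.
The interview segment starts at 9:05 AM + 90 min = 10:35 AM.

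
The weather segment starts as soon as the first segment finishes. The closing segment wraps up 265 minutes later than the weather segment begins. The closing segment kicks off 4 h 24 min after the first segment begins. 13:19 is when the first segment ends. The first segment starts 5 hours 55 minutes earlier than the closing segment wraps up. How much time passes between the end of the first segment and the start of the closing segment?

The weather segment starts at 13:19.
The closing segment ends at 13:19 + 265 min = 17:44.
The first segment starts at 17:44 − 355 min = 11:49.
The closing segment starts at 11:49 + 264 min = 16:13.
From 13:19 to 16:13 is 2 h 54 min.

2 h 54 min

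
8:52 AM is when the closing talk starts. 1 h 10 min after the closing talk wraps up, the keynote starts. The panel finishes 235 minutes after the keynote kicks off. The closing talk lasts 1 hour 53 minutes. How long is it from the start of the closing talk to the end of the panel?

The closing talk ends at 8:52 AM + 113 min = 10:45 AM.
The keynote starts at 10:45 AM + 70 min = 11:55 AM.
The panel ends at 11:55 AM + 235 min = 3:50 PM.
From 8:52 AM to 3:50 PM is 6 hours 58 minutes.

6 hours 58 minutes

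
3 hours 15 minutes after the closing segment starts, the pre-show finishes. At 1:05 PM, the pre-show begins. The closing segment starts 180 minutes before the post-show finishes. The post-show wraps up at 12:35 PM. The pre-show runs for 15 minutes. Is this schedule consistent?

No

The closing segment starts at 12:35 PM − 180 min = 9:35 AM.
The pre-show ends at 9:35 AM + 195 min = 12:50 PM.
The pre-show starts at 12:50 PM − 15 min = 12:35 PM.
But the pre-show is also said to start at 1:05 PM — a 30-minute conflict.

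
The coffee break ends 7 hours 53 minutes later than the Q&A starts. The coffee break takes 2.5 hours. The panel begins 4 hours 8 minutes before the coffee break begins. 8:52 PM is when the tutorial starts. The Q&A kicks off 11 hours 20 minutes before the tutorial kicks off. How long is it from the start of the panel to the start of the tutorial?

The Q&A starts at 8:52 PM − 680 min = 9:32 AM.
The coffee break ends at 9:32 AM + 473 min = 5:25 PM.
The coffee break starts at 5:25 PM − 150 min = 2:55 PM.
The panel starts at 2:55 PM − 248 min = 10:47 AM.
From 10:47 AM to 8:52 PM is 10 h 5 min.

10 h 5 min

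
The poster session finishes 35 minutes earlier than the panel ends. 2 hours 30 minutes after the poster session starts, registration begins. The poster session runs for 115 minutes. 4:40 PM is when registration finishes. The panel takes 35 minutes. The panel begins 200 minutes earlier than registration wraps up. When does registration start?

1:55 PM

The panel starts at 4:40 PM − 200 min = 1:20 PM.
The panel ends at 1:20 PM + 35 min = 1:55 PM.
The poster session ends at 1:55 PM − 35 min = 1:20 PM.
The poster session starts at 1:20 PM − 115 min = 11:25 AM.
Registration starts at 11:25 AM + 150 min = 1:55 PM.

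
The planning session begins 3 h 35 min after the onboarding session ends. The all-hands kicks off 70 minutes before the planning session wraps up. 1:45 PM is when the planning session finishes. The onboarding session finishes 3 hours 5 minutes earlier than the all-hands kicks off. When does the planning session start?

The all-hands starts at 1:45 PM − 70 min = 12:35 PM.
The onboarding session ends at 12:35 PM − 185 min = 9:30 AM.
The planning session starts at 9:30 AM + 215 min = 1:05 PM.

1:05 PM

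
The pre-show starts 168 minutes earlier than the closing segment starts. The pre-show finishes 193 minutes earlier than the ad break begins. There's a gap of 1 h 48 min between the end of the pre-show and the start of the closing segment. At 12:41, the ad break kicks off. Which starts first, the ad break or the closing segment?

the closing segment

The pre-show ends at 12:41 − 193 min = 09:28.
The closing segment starts at 09:28 + 108 min = 11:16.
The ad break starts at 12:41 and the closing segment starts at 11:16, so the closing segment is first.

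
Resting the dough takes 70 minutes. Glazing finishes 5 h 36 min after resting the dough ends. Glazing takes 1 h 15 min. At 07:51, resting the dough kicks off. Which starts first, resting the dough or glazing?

resting the dough

Resting the dough ends at 07:51 + 70 min = 09:01.
Glazing ends at 09:01 + 336 min = 14:37.
Glazing starts at 14:37 − 75 min = 13:22.
Resting the dough starts at 07:51 and glazing starts at 13:22, so resting the dough is first.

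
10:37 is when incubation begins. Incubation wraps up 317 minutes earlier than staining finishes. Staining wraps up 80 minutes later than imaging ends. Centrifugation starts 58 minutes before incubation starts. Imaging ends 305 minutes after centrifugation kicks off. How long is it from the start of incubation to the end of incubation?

Centrifugation starts at 10:37 − 58 min = 09:39.
Imaging ends at 09:39 + 305 min = 14:44.
Staining ends at 14:44 + 80 min = 16:04.
Incubation ends at 16:04 − 317 min = 10:47.
From 10:37 to 10:47 is 10 minutes.

10 minutes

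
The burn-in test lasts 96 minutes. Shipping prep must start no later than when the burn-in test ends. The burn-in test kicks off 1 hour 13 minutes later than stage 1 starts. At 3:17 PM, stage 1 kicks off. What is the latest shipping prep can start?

6:06 PM

The burn-in test starts at 3:17 PM + 73 min = 4:30 PM.
The burn-in test ends at 4:30 PM + 96 min = 6:06 PM.
Shipping prep is bounded by the burn-in test, so the latest it can start is 6:06 PM.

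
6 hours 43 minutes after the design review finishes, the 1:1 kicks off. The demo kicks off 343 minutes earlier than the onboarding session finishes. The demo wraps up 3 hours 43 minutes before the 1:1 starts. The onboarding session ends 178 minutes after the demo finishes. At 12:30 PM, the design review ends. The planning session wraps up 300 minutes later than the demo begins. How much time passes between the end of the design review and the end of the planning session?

5 hours 15 minutes

The 1:1 starts at 12:30 PM + 403 min = 7:13 PM.
The demo ends at 7:13 PM − 223 min = 3:30 PM.
The onboarding session ends at 3:30 PM + 178 min = 6:28 PM.
The demo starts at 6:28 PM − 343 min = 12:45 PM.
The planning session ends at 12:45 PM + 300 min = 5:45 PM.
From 12:30 PM to 5:45 PM is 5 hours 15 minutes.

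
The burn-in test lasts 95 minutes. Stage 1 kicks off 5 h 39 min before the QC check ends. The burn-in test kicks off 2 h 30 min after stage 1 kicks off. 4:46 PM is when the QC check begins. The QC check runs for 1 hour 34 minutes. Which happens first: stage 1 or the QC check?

stage 1

The QC check ends at 4:46 PM + 94 min = 6:20 PM.
Stage 1 starts at 6:20 PM − 339 min = 12:41 PM.
Stage 1 starts at 12:41 PM and the QC check starts at 4:46 PM, so stage 1 is first.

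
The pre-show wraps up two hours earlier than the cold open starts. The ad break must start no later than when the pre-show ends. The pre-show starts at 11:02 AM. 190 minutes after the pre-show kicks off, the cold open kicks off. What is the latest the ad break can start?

12:12 PM

The cold open starts at 11:02 AM + 190 min = 2:12 PM.
The pre-show ends at 2:12 PM − 120 min = 12:12 PM.
The ad break is bounded by the pre-show, so the latest it can start is 12:12 PM.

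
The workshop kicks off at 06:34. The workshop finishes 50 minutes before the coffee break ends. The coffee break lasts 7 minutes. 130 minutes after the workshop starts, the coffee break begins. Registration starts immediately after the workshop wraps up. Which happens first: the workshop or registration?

the workshop

The coffee break starts at 06:34 + 130 min = 08:44.
The coffee break ends at 08:44 + 7 min = 08:51.
The workshop ends at 08:51 − 50 min = 08:01.
So registration starts at 08:01.
The workshop starts at 06:34 and registration starts at 08:01, so the workshop is first.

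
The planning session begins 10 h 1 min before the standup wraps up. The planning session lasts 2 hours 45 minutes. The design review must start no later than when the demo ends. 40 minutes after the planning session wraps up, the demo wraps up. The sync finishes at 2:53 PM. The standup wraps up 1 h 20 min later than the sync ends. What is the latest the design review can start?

The standup ends at 2:53 PM + 80 min = 4:13 PM.
The planning session starts at 4:13 PM − 601 min = 6:12 AM.
The planning session ends at 6:12 AM + 165 min = 8:57 AM.
The demo ends at 8:57 AM + 40 min = 9:37 AM.
The design review is bounded by the demo, so the latest it can start is 9:37 AM.

9:37 AM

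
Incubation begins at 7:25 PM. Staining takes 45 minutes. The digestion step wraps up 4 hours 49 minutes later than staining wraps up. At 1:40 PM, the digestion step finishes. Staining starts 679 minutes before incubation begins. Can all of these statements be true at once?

Yes

Staining starts at 7:25 PM − 679 min = 8:06 AM.
Staining ends at 8:06 AM + 45 min = 8:51 AM.
The digestion step ends at 8:51 AM + 289 min = 1:40 PM.
That matches the stated 1:40 PM, so the schedule is consistent.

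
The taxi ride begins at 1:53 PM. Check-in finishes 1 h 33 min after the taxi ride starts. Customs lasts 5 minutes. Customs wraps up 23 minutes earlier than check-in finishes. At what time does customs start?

2:58 PM

Check-in ends at 1:53 PM + 93 min = 3:26 PM.
Customs ends at 3:26 PM − 23 min = 3:03 PM.
Customs starts at 3:03 PM − 5 min = 2:58 PM.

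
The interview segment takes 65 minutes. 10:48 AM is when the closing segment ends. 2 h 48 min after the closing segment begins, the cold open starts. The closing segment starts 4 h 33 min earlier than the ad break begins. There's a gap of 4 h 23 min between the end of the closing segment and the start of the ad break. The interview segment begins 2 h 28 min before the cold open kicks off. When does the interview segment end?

The ad break starts at 10:48 AM + 263 min = 3:11 PM.
The closing segment starts at 3:11 PM − 273 min = 10:38 AM.
The cold open starts at 10:38 AM + 168 min = 1:26 PM.
The interview segment starts at 1:26 PM − 148 min = 10:58 AM.
The interview segment ends at 10:58 AM + 65 min = 12:03 PM.

12:03 PM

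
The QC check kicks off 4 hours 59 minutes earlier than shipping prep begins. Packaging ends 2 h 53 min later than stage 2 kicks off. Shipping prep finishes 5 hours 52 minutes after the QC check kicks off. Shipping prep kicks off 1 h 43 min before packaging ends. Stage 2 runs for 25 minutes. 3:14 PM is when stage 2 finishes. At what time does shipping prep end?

Stage 2 starts at 3:14 PM − 25 min = 2:49 PM.
Packaging ends at 2:49 PM + 173 min = 5:42 PM.
Shipping prep starts at 5:42 PM − 103 min = 3:59 PM.
The QC check starts at 3:59 PM − 299 min = 11:00 AM.
Shipping prep ends at 11:00 AM + 352 min = 4:52 PM.

4:52 PM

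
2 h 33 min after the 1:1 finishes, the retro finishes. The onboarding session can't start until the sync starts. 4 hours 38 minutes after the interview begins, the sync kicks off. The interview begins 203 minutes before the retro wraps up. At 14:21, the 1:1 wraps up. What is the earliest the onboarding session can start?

18:09

The retro ends at 14:21 + 153 min = 16:54.
The interview starts at 16:54 − 203 min = 13:31.
The sync starts at 13:31 + 278 min = 18:09.
The onboarding session is bounded by the sync, so the earliest it can start is 18:09.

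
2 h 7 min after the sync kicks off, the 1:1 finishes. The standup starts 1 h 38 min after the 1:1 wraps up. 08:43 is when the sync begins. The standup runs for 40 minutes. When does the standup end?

13:08

The 1:1 ends at 08:43 + 127 min = 10:50.
The standup starts at 10:50 + 98 min = 12:28.
The standup ends at 12:28 + 40 min = 13:08.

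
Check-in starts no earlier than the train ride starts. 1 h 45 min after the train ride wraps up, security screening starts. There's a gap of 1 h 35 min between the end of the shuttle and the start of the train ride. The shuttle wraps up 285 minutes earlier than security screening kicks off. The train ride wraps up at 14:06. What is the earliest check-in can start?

12:41

Security screening starts at 14:06 + 105 min = 15:51.
The shuttle ends at 15:51 − 285 min = 11:06.
The train ride starts at 11:06 + 95 min = 12:41.
Check-in is bounded by the train ride, so the earliest it can start is 12:41.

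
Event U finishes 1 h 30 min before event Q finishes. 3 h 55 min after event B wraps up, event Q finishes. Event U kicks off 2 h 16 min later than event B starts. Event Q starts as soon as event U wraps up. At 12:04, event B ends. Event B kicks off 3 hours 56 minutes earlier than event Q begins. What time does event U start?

12:49

Event Q ends at 12:04 + 235 min = 15:59.
Event U ends at 15:59 − 90 min = 14:29.
So event Q starts at 14:29.
Event B starts at 14:29 − 236 min = 10:33.
Event U starts at 10:33 + 136 min = 12:49.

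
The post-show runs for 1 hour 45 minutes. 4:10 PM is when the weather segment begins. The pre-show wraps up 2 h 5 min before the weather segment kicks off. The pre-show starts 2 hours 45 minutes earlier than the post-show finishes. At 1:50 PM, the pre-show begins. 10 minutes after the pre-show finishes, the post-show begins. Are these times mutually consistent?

No

The pre-show ends at 4:10 PM − 125 min = 2:05 PM.
The post-show starts at 2:05 PM + 10 min = 2:15 PM.
The post-show ends at 2:15 PM + 105 min = 4:00 PM.
The pre-show starts at 4:00 PM − 165 min = 1:15 PM.
But the pre-show is also said to start at 1:50 PM — a 35-minute conflict.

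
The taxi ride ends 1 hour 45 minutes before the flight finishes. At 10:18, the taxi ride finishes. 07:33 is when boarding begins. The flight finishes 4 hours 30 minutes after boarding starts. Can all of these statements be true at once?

The flight ends at 07:33 + 270 min = 12:03.
The taxi ride ends at 12:03 − 105 min = 10:18.
That matches the stated 10:18, so the schedule is consistent.

Yes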